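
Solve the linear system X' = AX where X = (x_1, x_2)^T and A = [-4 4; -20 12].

x_1(t) = -K_1e^(4t)cos(4t) - K_2e^(4t)sin(4t), x_2(t) = K_1e^(4t)sin(4t) - 2K_1e^(4t)cos(4t) - 2K_2e^(4t)sin(4t) - K_2e^(4t)cos(4t)

Coefficient matrix A = [[-4, 4], [-20, 12]].
Characteristic polynomial det(A - λI) = λ^2 - 8λ + 32 = 0.
Eigenvalues λ = 4 ± 4i (complex conjugate pair).
For λ=4+4i: an eigenvector is (-1,-2) - i(0,1) = (-1, -2 - i).
A real fundamental pair from Re and Im of e^((4+4i)t)v: X_1 = e^(4t)(cos(4t)·(-1,-2) + sin(4t)·(0,1)), X_2 = e^(4t)(sin(4t)·(-1,-2) - cos(4t)·(0,1)).
General solution: K_1X_1 + K_2X_2.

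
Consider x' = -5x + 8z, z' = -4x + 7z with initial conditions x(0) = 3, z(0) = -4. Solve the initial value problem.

x(t) = -11e^(3t) + 14e^(-t), z(t) = -11e^(3t) + 7e^(-t)

Coefficient matrix A = [[-5, 8], [-4, 7]].
Characteristic polynomial det(A - λI) = λ^2 - 2λ - 3 = 0.
Eigenvalues λ = 3, -1.
For λ=3: (A-λI) row 1 is [-8, 8], so an eigenvector is (1, 1).
For λ=-1: (A-λI) row 1 is [-4, 8], so an eigenvector is (2, 1).
General solution: C_1e^(3t)(1,1) + C_2e^(-t)(2,1).
Applying x(0)=3, z(0)=-4 gives C_1=-11, C_2=7.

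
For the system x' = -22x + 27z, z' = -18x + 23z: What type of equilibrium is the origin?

A = [[-22,27],[-18,23]]; det(A-λI) = λ^2 - λ - 20.
λ = -4, 5: opposite signs.

saddle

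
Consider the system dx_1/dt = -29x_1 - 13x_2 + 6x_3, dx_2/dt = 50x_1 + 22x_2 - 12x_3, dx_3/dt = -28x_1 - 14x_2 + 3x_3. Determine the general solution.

x_1(t) = c_1e^(3t) + c_2e^(-4t) + c_3e^(-3t), x_2(t) = -2c_1e^(3t) - c_2e^(-4t) - 2c_3e^(-3t), x_3(t) = c_1e^(3t) + 2c_2e^(-4t)

Coefficient matrix A = [[-29, -13, 6], [50, 22, -12], [-28, -14, 3]].
det(A - λI) = 0 gives eigenvalues λ = 3, -4, -3.
For λ=3: eigenvector (1,-2,1).
For λ=-4: eigenvector (1,-1,2).
For λ=-3: eigenvector (1,-2,0).
General solution: c_1e^(3t)(1,-2,1) + c_2e^(-4t)(1,-1,2) + c_3e^(-3t)(1,-2,0).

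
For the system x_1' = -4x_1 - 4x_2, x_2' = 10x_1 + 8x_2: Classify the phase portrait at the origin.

unstable spiral

A = [[-4,-4],[10,8]]; det(A-λI) = λ^2 - 4λ + 8.
λ = 2 ± 2i: positive real part.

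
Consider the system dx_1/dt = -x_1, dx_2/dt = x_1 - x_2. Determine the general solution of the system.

Coefficient matrix A = [[-1, 0], [1, -1]].
Characteristic polynomial det(A - λI) = λ^2 + 2λ + 1 = 0.
Single eigenvalue λ = -1 with algebraic multiplicity 2.
Eigenvector v = (0,-1); generalized eigenvector w with (A-λI)w=v is (-1,-2).
General solution: e^(-t)[c_1·v + c_2·(t·v + w)].

x_1(t) = -c_2e^(-t), x_2(t) = -c_1e^(-t) - c_2te^(-t) - 2c_2e^(-t)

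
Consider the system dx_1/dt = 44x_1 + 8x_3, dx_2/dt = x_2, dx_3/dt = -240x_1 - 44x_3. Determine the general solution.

Coefficient matrix A = [[44, 0, 8], [0, 1, 0], [-240, 0, -44]].
det(A - λI) = 0 gives eigenvalues λ = 1, 4, -4.
For λ=1: eigenvector (0,1,0).
For λ=4: eigenvector (1,0,-5).
For λ=-4: eigenvector (-1,0,6).
General solution: C_1e^(t)(0,1,0) + C_2e^(4t)(1,0,-5) + C_3e^(-4t)(-1,0,6).

x_1(t) = C_2e^(4t) - C_3e^(-4t), x_2(t) = C_1e^(t), x_3(t) = -5C_2e^(4t) + 6C_3e^(-4t)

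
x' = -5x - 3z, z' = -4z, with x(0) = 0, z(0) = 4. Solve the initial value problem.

Coefficient matrix A = [[-5, -3], [0, -4]].
Characteristic polynomial det(A - λI) = λ^2 + 9λ + 20 = 0.
Eigenvalues λ = -4, -5.
For λ=-4: (A-λI) row 1 is [-1, -3], so an eigenvector is (3, -1).
For λ=-5: (A-λI) row 1 is [0, -3], so an eigenvector is (1, 0).
General solution: K_1e^(-4t)(3,-1) + K_2e^(-5t)(1,0).
Applying x(0)=0, z(0)=4 gives K_1=-4, K_2=12.

x(t) = -12e^(-4t) + 12e^(-5t), z(t) = 4e^(-4t)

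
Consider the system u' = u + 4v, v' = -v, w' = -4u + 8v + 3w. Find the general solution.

Coefficient matrix A = [[1, 4, 0], [0, -1, 0], [-4, 8, 3]].
det(A - λI) = 0 gives eigenvalues λ = 1, -1, 3.
For λ=1: eigenvector (1,0,2).
For λ=-1: eigenvector (-2,1,-4).
For λ=3: eigenvector (0,0,1).
General solution: K_1e^(t)(1,0,2) + K_2e^(-t)(-2,1,-4) + K_3e^(3t)(0,0,1).

u(t) = K_1e^(t) - 2K_2e^(-t), v(t) = K_2e^(-t), w(t) = 2K_1e^(t) - 4K_2e^(-t) + K_3e^(3t)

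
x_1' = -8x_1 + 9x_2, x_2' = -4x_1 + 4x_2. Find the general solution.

Coefficient matrix A = [[-8, 9], [-4, 4]].
Characteristic polynomial det(A - λI) = λ^2 + 4λ + 4 = 0.
Single eigenvalue λ = -2 with algebraic multiplicity 2.
Eigenvector v = (-3,-2); generalized eigenvector w with (A-λI)w=v is (2,1).
General solution: e^(-2t)[C_1·v + C_2·(t·v + w)].

x_1(t) = -3C_1e^(-2t) - 3C_2te^(-2t) + 2C_2e^(-2t), x_2(t) = -2C_1e^(-2t) - 2C_2te^(-2t) + C_2e^(-2t)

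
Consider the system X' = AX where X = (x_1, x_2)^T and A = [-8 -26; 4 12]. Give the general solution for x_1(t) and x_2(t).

x_1(t) = -3c_1e^(2t)sin(2t) - 2c_1e^(2t)cos(2t) - 2c_2e^(2t)sin(2t) + 3c_2e^(2t)cos(2t), x_2(t) = c_1e^(2t)sin(2t) + c_1e^(2t)cos(2t) + c_2e^(2t)sin(2t) - c_2e^(2t)cos(2t)

Coefficient matrix A = [[-8, -26], [4, 12]].
Characteristic polynomial det(A - λI) = λ^2 - 4λ + 8 = 0.
Eigenvalues λ = 2 ± 2i (complex conjugate pair).
For λ=2+2i: an eigenvector is (-2,1) - i(-3,1) = (-2 + 3i, 1 - i).
A real fundamental pair from Re and Im of e^((2+2i)t)v: X_1 = e^(2t)(cos(2t)·(-2,1) + sin(2t)·(-3,1)), X_2 = e^(2t)(sin(2t)·(-2,1) - cos(2t)·(-3,1)).
General solution: c_1X_1 + c_2X_2.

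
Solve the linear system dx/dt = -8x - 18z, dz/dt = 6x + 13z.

x(t) = 3C_1e^(4t) + 2C_2e^(t), z(t) = -2C_1e^(4t) - C_2e^(t)

Coefficient matrix A = [[-8, -18], [6, 13]].
Characteristic polynomial det(A - λI) = λ^2 - 5λ + 4 = 0.
Eigenvalues λ = 4, 1.
For λ=4: (A-λI) row 1 is [-12, -18], so an eigenvector is (3, -2).
For λ=1: (A-λI) row 1 is [-9, -18], so an eigenvector is (2, -1).
General solution: C_1e^(4t)(3,-2) + C_2e^(t)(2,-1).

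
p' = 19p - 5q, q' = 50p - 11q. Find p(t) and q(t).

p(t) = K_1e^(4t)cos(5t) + K_2e^(4t)sin(5t), q(t) = K_1e^(4t)sin(5t) + 3K_1e^(4t)cos(5t) + 3K_2e^(4t)sin(5t) - K_2e^(4t)cos(5t)

Coefficient matrix A = [[19, -5], [50, -11]].
Characteristic polynomial det(A - λI) = λ^2 - 8λ + 41 = 0.
Eigenvalues λ = 4 ± 5i (complex conjugate pair).
For λ=4+5i: an eigenvector is (1,3) - i(0,1) = (1, 3 - i).
A real fundamental pair from Re and Im of e^((4+5i)t)v: X_1 = e^(4t)(cos(5t)·(1,3) + sin(5t)·(0,1)), X_2 = e^(4t)(sin(5t)·(1,3) - cos(5t)·(0,1)).
General solution: K_1X_1 + K_2X_2.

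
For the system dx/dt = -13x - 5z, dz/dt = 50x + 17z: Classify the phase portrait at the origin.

unstable spiral

A = [[-13,-5],[50,17]]; det(A-λI) = λ^2 - 4λ + 29.
λ = 2 ± 5i: positive real part.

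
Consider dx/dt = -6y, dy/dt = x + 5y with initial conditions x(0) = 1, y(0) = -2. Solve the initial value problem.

x(t) = 10e^(3t) - 9e^(2t), y(t) = -5e^(3t) + 3e^(2t)

Coefficient matrix A = [[0, -6], [1, 5]].
Characteristic polynomial det(A - λI) = λ^2 - 5λ + 6 = 0.
Eigenvalues λ = 2, 3.
For λ=2: (A-λI) row 1 is [-2, -6], so an eigenvector is (3, -1).
For λ=3: (A-λI) row 1 is [-3, -6], so an eigenvector is (-2, 1).
General solution: C_1e^(2t)(3,-1) + C_2e^(3t)(-2,1).
Applying x(0)=1, y(0)=-2 gives C_1=-3, C_2=-5.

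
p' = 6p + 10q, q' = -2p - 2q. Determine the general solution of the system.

p(t) = -2C_1e^(2t)sin(2t) - C_1e^(2t)cos(2t) - C_2e^(2t)sin(2t) + 2C_2e^(2t)cos(2t), q(t) = C_1e^(2t)sin(2t) - C_2e^(2t)cos(2t)

Coefficient matrix A = [[6, 10], [-2, -2]].
Characteristic polynomial det(A - λI) = λ^2 - 4λ + 8 = 0.
Eigenvalues λ = 2 ± 2i (complex conjugate pair).
For λ=2+2i: an eigenvector is (-1,0) - i(-2,1) = (-1 + 2i, 0 - i).
A real fundamental pair from Re and Im of e^((2+2i)t)v: X_1 = e^(2t)(cos(2t)·(-1,0) + sin(2t)·(-2,1)), X_2 = e^(2t)(sin(2t)·(-1,0) - cos(2t)·(-2,1)).
General solution: C_1X_1 + C_2X_2.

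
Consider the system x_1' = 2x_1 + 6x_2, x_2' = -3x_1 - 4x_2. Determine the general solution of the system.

Coefficient matrix A = [[2, 6], [-3, -4]].
Characteristic polynomial det(A - λI) = λ^2 + 2λ + 10 = 0.
Eigenvalues λ = -1 ± 3i (complex conjugate pair).
For λ=-1+3i: an eigenvector is (-1,0) - i(-1,1) = (-1 + i, 0 - i).
A real fundamental pair from Re and Im of e^((-1+3i)t)v: X_1 = e^(-t)(cos(3t)·(-1,0) + sin(3t)·(-1,1)), X_2 = e^(-t)(sin(3t)·(-1,0) - cos(3t)·(-1,1)).
General solution: K_1X_1 + K_2X_2.

x_1(t) = -K_1e^(-t)sin(3t) - K_1e^(-t)cos(3t) - K_2e^(-t)sin(3t) + K_2e^(-t)cos(3t), x_2(t) = K_1e^(-t)sin(3t) - K_2e^(-t)cos(3t)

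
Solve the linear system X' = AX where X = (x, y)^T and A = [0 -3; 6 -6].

x(t) = c_1e^(-3t)sin(3t) - c_2e^(-3t)cos(3t), y(t) = c_1e^(-3t)sin(3t) - c_1e^(-3t)cos(3t) - c_2e^(-3t)sin(3t) - c_2e^(-3t)cos(3t)

Coefficient matrix A = [[0, -3], [6, -6]].
Characteristic polynomial det(A - λI) = λ^2 + 6λ + 18 = 0.
Eigenvalues λ = -3 ± 3i (complex conjugate pair).
For λ=-3+3i: an eigenvector is (0,-1) - i(1,1) = (0 - i, -1 - i).
A real fundamental pair from Re and Im of e^((-3+3i)t)v: X_1 = e^(-3t)(cos(3t)·(0,-1) + sin(3t)·(1,1)), X_2 = e^(-3t)(sin(3t)·(0,-1) - cos(3t)·(1,1)).
General solution: c_1X_1 + c_2X_2.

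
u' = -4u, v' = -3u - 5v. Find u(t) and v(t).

u(t) = C_1e^(-4t), v(t) = -3C_1e^(-4t) - C_2e^(-5t)

Coefficient matrix A = [[-4, 0], [-3, -5]].
Characteristic polynomial det(A - λI) = λ^2 + 9λ + 20 = 0.
Eigenvalues λ = -4, -5.
For λ=-4: (A-λI) row 2 is [-3, -1], so an eigenvector is (1, -3).
For λ=-5: (A-λI) row 1 is [1, 0], so an eigenvector is (0, -1).
General solution: C_1e^(-4t)(1,-3) + C_2e^(-5t)(0,-1).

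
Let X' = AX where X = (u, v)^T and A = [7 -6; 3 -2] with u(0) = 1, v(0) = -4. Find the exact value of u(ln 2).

A = [[7,-6],[3,-2]]; eigenvalues λ = 4, 1.
Eigenvectors: (-2,-1) for λ=4, (1,1) for λ=1.
From the initial condition, c_1 = -5, c_2 = -9.
u(ln 2) = (-5)(2^4)(-2) + (-9)(2^1)(1) = 142.

142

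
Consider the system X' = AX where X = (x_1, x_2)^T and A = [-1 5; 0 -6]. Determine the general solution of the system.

x_1(t) = -C_1e^(-6t) + C_2e^(-t), x_2(t) = C_1e^(-6t)

Coefficient matrix A = [[-1, 5], [0, -6]].
Characteristic polynomial det(A - λI) = λ^2 + 7λ + 6 = 0.
Eigenvalues λ = -6, -1.
For λ=-6: (A-λI) row 1 is [5, 5], so an eigenvector is (-1, 1).
For λ=-1: (A-λI) row 1 is [0, 5], so an eigenvector is (1, 0).
General solution: C_1e^(-6t)(-1,1) + C_2e^(-t)(1,0).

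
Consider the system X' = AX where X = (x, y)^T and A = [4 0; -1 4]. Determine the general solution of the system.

Coefficient matrix A = [[4, 0], [-1, 4]].
Characteristic polynomial det(A - λI) = λ^2 - 8λ + 16 = 0.
Single eigenvalue λ = 4 with algebraic multiplicity 2.
Eigenvector v = (0,1); generalized eigenvector w with (A-λI)w=v is (-1,1).
General solution: e^(4t)[K_1·v + K_2·(t·v + w)].

x(t) = -K_2e^(4t), y(t) = K_1e^(4t) + K_2te^(4t) + K_2e^(4t)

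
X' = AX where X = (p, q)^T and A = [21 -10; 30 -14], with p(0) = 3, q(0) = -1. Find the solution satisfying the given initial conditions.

p(t) = 14e^(6t) - 11e^(t), q(t) = 21e^(6t) - 22e^(t)

Coefficient matrix A = [[21, -10], [30, -14]].
Characteristic polynomial det(A - λI) = λ^2 - 7λ + 6 = 0.
Eigenvalues λ = 6, 1.
For λ=6: (A-λI) row 1 is [15, -10], so an eigenvector is (2, 3).
For λ=1: (A-λI) row 1 is [20, -10], so an eigenvector is (1, 2).
General solution: K_1e^(6t)(2,3) + K_2e^(t)(1,2).
Applying p(0)=3, q(0)=-1 gives K_1=7, K_2=-11.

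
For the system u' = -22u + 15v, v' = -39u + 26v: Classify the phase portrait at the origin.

unstable spiral

A = [[-22,15],[-39,26]]; det(A-λI) = λ^2 - 4λ + 13.
λ = 2 ± 3i: positive real part.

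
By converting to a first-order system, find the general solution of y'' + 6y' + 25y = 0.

y(t) = K_1e^(-3t)cos(4t) + K_2e^(-3t)sin(4t)

Let x_1 = y, x_2 = y'. Then x_1' = x_2 and x_2' = -25x_1 - 6x_2.
A = [[0,1],[-25,-6]]; det(A-λI) = λ^2 + 6λ + 25.
Eigenvalues λ = -3 ± 4i.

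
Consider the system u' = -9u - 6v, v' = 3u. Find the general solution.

Coefficient matrix A = [[-9, -6], [3, 0]].
Characteristic polynomial det(A - λI) = λ^2 + 9λ + 18 = 0.
Eigenvalues λ = -6, -3.
For λ=-6: (A-λI) row 1 is [-3, -6], so an eigenvector is (2, -1).
For λ=-3: (A-λI) row 1 is [-6, -6], so an eigenvector is (1, -1).
General solution: C_1e^(-6t)(2,-1) + C_2e^(-3t)(1,-1).

u(t) = 2C_1e^(-6t) + C_2e^(-3t), v(t) = -C_1e^(-6t) - C_2e^(-3t)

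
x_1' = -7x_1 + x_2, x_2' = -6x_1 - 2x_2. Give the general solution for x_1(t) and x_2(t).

x_1(t) = -C_1e^(-5t) - C_2e^(-4t), x_2(t) = -2C_1e^(-5t) - 3C_2e^(-4t)

Coefficient matrix A = [[-7, 1], [-6, -2]].
Characteristic polynomial det(A - λI) = λ^2 + 9λ + 20 = 0.
Eigenvalues λ = -5, -4.
For λ=-5: (A-λI) row 1 is [-2, 1], so an eigenvector is (-1, -2).
For λ=-4: (A-λI) row 1 is [-3, 1], so an eigenvector is (-1, -3).
General solution: C_1e^(-5t)(-1,-2) + C_2e^(-4t)(-1,-3).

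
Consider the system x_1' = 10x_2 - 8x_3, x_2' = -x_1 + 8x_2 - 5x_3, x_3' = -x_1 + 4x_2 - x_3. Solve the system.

x_1(t) = 2K_1e^(t) + 3K_2e^(4t) + K_3e^(2t), x_2(t) = K_1e^(t) + 2K_2e^(4t) + K_3e^(2t), x_3(t) = K_1e^(t) + K_2e^(4t) + K_3e^(2t)

Coefficient matrix A = [[0, 10, -8], [-1, 8, -5], [-1, 4, -1]].
det(A - λI) = 0 gives eigenvalues λ = 1, 4, 2.
For λ=1: eigenvector (2,1,1).
For λ=4: eigenvector (3,2,1).
For λ=2: eigenvector (1,1,1).
General solution: K_1e^(t)(2,1,1) + K_2e^(4t)(3,2,1) + K_3e^(2t)(1,1,1).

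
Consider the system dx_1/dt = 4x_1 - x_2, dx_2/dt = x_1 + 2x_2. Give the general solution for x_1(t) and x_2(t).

Coefficient matrix A = [[4, -1], [1, 2]].
Characteristic polynomial det(A - λI) = λ^2 - 6λ + 9 = 0.
Single eigenvalue λ = 3 with algebraic multiplicity 2.
Eigenvector v = (-1,-1); generalized eigenvector w with (A-λI)w=v is (-2,-1).
General solution: e^(3t)[C_1·v + C_2·(t·v + w)].

x_1(t) = -C_1e^(3t) - C_2te^(3t) - 2C_2e^(3t), x_2(t) = -C_1e^(3t) - C_2te^(3t) - C_2e^(3t)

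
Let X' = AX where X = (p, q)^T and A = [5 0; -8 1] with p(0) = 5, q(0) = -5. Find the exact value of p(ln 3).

1215

A = [[5,0],[-8,1]]; eigenvalues λ = 5, 1.
Eigenvectors: (1,-2) for λ=5, (0,-1) for λ=1.
From the initial condition, c_1 = 5, c_2 = -5.
p(ln 3) = (5)(3^5)(1) + (-5)(3^1)(0) = 1215.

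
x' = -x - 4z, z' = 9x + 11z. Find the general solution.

Coefficient matrix A = [[-1, -4], [9, 11]].
Characteristic polynomial det(A - λI) = λ^2 - 10λ + 25 = 0.
Single eigenvalue λ = 5 with algebraic multiplicity 2.
Eigenvector v = (-2,3); generalized eigenvector w with (A-λI)w=v is (1,-1).
General solution: e^(5t)[C_1·v + C_2·(t·v + w)].

x(t) = -2C_1e^(5t) - 2C_2te^(5t) + C_2e^(5t), z(t) = 3C_1e^(5t) + 3C_2te^(5t) - C_2e^(5t)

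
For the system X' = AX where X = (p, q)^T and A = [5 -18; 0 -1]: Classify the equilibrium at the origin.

A = [[5,-18],[0,-1]]; det(A-λI) = λ^2 - 4λ - 5.
λ = -1, 5: opposite signs.

saddle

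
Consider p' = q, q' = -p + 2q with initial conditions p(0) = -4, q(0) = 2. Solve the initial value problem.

Coefficient matrix A = [[0, 1], [-1, 2]].
Characteristic polynomial det(A - λI) = λ^2 - 2λ + 1 = 0.
Single eigenvalue λ = 1 with algebraic multiplicity 2.
Eigenvector v = (-1,-1); generalized eigenvector w with (A-λI)w=v is (-2,-3).
General solution: e^(t)[C_1·v + C_2·(t·v + w)].
Applying p(0)=-4, q(0)=2 gives C_1=16, C_2=-6.

p(t) = 6te^(t) - 4e^(t), q(t) = 6te^(t) + 2e^(t)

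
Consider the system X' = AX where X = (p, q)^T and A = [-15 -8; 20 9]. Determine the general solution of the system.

p(t) = -K_1e^(-3t)sin(4t) + K_1e^(-3t)cos(4t) + K_2e^(-3t)sin(4t) + K_2e^(-3t)cos(4t), q(t) = 2K_1e^(-3t)sin(4t) - K_1e^(-3t)cos(4t) - K_2e^(-3t)sin(4t) - 2K_2e^(-3t)cos(4t)

Coefficient matrix A = [[-15, -8], [20, 9]].
Characteristic polynomial det(A - λI) = λ^2 + 6λ + 25 = 0.
Eigenvalues λ = -3 ± 4i (complex conjugate pair).
For λ=-3+4i: an eigenvector is (1,-1) - i(-1,2) = (1 + i, -1 - 2i).
A real fundamental pair from Re and Im of e^((-3+4i)t)v: X_1 = e^(-3t)(cos(4t)·(1,-1) + sin(4t)·(-1,2)), X_2 = e^(-3t)(sin(4t)·(1,-1) - cos(4t)·(-1,2)).
General solution: K_1X_1 + K_2X_2.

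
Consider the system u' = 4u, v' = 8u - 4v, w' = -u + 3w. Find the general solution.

Coefficient matrix A = [[4, 0, 0], [8, -4, 0], [-1, 0, 3]].
det(A - λI) = 0 gives eigenvalues λ = 4, -4, 3.
For λ=4: eigenvector (1,1,-1).
For λ=-4: eigenvector (0,1,0).
For λ=3: eigenvector (0,0,1).
General solution: C_1e^(4t)(1,1,-1) + C_2e^(-4t)(0,1,0) + C_3e^(3t)(0,0,1).

u(t) = C_1e^(4t), v(t) = C_1e^(4t) + C_2e^(-4t), w(t) = -C_1e^(4t) + C_3e^(3t)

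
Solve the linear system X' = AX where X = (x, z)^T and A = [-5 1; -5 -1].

x(t) = -C_1e^(-3t)cos(t) - C_2e^(-3t)sin(t), z(t) = C_1e^(-3t)sin(t) - 2C_1e^(-3t)cos(t) - 2C_2e^(-3t)sin(t) - C_2e^(-3t)cos(t)

Coefficient matrix A = [[-5, 1], [-5, -1]].
Characteristic polynomial det(A - λI) = λ^2 + 6λ + 10 = 0.
Eigenvalues λ = -3 ± i (complex conjugate pair).
For λ=-3+i: an eigenvector is (-1,-2) - i(0,1) = (-1, -2 - i).
A real fundamental pair from Re and Im of e^((-3+i)t)v: X_1 = e^(-3t)(cos(t)·(-1,-2) + sin(t)·(0,1)), X_2 = e^(-3t)(sin(t)·(-1,-2) - cos(t)·(0,1)).
General solution: C_1X_1 + C_2X_2.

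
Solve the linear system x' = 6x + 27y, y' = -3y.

Coefficient matrix A = [[6, 27], [0, -3]].
Characteristic polynomial det(A - λI) = λ^2 - 3λ - 18 = 0.
Eigenvalues λ = -3, 6.
For λ=-3: (A-λI) row 1 is [9, 27], so an eigenvector is (-3, 1).
For λ=6: (A-λI) row 1 is [0, 27], so an eigenvector is (1, 0).
General solution: C_1e^(-3t)(-3,1) + C_2e^(6t)(1,0).

x(t) = -3C_1e^(-3t) + C_2e^(6t), y(t) = C_1e^(-3t)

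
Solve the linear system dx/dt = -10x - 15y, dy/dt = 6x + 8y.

x(t) = C_1e^(-t)sin(3t) - 2C_1e^(-t)cos(3t) - 2C_2e^(-t)sin(3t) - C_2e^(-t)cos(3t), y(t) = -C_1e^(-t)sin(3t) + C_1e^(-t)cos(3t) + C_2e^(-t)sin(3t) + C_2e^(-t)cos(3t)

Coefficient matrix A = [[-10, -15], [6, 8]].
Characteristic polynomial det(A - λI) = λ^2 + 2λ + 10 = 0.
Eigenvalues λ = -1 ± 3i (complex conjugate pair).
For λ=-1+3i: an eigenvector is (-2,1) - i(1,-1) = (-2 - i, 1 + i).
A real fundamental pair from Re and Im of e^((-1+3i)t)v: X_1 = e^(-t)(cos(3t)·(-2,1) + sin(3t)·(1,-1)), X_2 = e^(-t)(sin(3t)·(-2,1) - cos(3t)·(1,-1)).
General solution: C_1X_1 + C_2X_2.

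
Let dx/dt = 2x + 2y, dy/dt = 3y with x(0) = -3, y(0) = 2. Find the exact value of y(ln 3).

A = [[2,2],[0,3]]; eigenvalues λ = 2, 3.
Eigenvectors: (-1,0) for λ=2, (-2,-1) for λ=3.
From the initial condition, c_1 = 7, c_2 = -2.
y(ln 3) = (7)(3^2)(0) + (-2)(3^3)(-1) = 54.

54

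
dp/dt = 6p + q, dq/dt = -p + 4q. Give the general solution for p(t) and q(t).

Coefficient matrix A = [[6, 1], [-1, 4]].
Characteristic polynomial det(A - λI) = λ^2 - 10λ + 25 = 0.
Single eigenvalue λ = 5 with algebraic multiplicity 2.
Eigenvector v = (-1,1); generalized eigenvector w with (A-λI)w=v is (2,-3).
General solution: e^(5t)[K_1·v + K_2·(t·v + w)].

p(t) = -K_1e^(5t) - K_2te^(5t) + 2K_2e^(5t), q(t) = K_1e^(5t) + K_2te^(5t) - 3K_2e^(5t)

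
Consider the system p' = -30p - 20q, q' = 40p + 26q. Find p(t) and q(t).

p(t) = -K_1e^(-2t)sin(4t) - 2K_1e^(-2t)cos(4t) - 2K_2e^(-2t)sin(4t) + K_2e^(-2t)cos(4t), q(t) = K_1e^(-2t)sin(4t) + 3K_1e^(-2t)cos(4t) + 3K_2e^(-2t)sin(4t) - K_2e^(-2t)cos(4t)

Coefficient matrix A = [[-30, -20], [40, 26]].
Characteristic polynomial det(A - λI) = λ^2 + 4λ + 20 = 0.
Eigenvalues λ = -2 ± 4i (complex conjugate pair).
For λ=-2+4i: an eigenvector is (-2,3) - i(-1,1) = (-2 + i, 3 - i).
A real fundamental pair from Re and Im of e^((-2+4i)t)v: X_1 = e^(-2t)(cos(4t)·(-2,3) + sin(4t)·(-1,1)), X_2 = e^(-2t)(sin(4t)·(-2,3) - cos(4t)·(-1,1)).
General solution: K_1X_1 + K_2X_2.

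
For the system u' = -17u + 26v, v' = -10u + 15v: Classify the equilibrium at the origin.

stable spiral

A = [[-17,26],[-10,15]]; det(A-λI) = λ^2 + 2λ + 5.
λ = -1 ± 2i: negative real part.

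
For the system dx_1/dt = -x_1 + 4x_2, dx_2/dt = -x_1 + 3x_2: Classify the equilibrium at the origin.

A = [[-1,4],[-1,3]]; det(A-λI) = λ^2 - 2λ + 1.
repeated λ = 1 with a single eigenvector.

unstable improper node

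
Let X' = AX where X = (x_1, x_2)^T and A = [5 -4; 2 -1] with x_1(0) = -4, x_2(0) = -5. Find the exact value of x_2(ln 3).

9

A = [[5,-4],[2,-1]]; eigenvalues λ = 1, 3.
Eigenvectors: (1,1) for λ=1, (2,1) for λ=3.
From the initial condition, c_1 = -6, c_2 = 1.
x_2(ln 3) = (-6)(3^1)(1) + (1)(3^3)(1) = 9.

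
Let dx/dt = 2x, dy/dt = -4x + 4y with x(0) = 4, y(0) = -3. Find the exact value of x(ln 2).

A = [[2,0],[-4,4]]; eigenvalues λ = 4, 2.
Eigenvectors: (0,-1) for λ=4, (1,2) for λ=2.
From the initial condition, c_1 = 11, c_2 = 4.
x(ln 2) = (11)(2^4)(0) + (4)(2^2)(1) = 16.

16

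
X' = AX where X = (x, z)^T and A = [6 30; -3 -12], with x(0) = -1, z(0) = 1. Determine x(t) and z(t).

Coefficient matrix A = [[6, 30], [-3, -12]].
Characteristic polynomial det(A - λI) = λ^2 + 6λ + 18 = 0.
Eigenvalues λ = -3 ± 3i (complex conjugate pair).
For λ=-3+3i: an eigenvector is (-3,1) - i(1,0) = (-3 - i, 1).
A real fundamental pair from Re and Im of e^((-3+3i)t)v: X_1 = e^(-3t)(cos(3t)·(-3,1) + sin(3t)·(1,0)), X_2 = e^(-3t)(sin(3t)·(-3,1) - cos(3t)·(1,0)).
General solution: K_1X_1 + K_2X_2.
Applying x(0)=-1, z(0)=1 gives K_1=1, K_2=-2.

x(t) = 7e^(-3t)sin(3t) - e^(-3t)cos(3t), z(t) = -2e^(-3t)sin(3t) + e^(-3t)cos(3t)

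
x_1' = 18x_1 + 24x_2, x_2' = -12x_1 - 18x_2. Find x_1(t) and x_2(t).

x_1(t) = C_1e^(-6t) - 2C_2e^(6t), x_2(t) = -C_1e^(-6t) + C_2e^(6t)

Coefficient matrix A = [[18, 24], [-12, -18]].
Characteristic polynomial det(A - λI) = λ^2 - 36 = 0.
Eigenvalues λ = -6, 6.
For λ=-6: (A-λI) row 1 is [24, 24], so an eigenvector is (1, -1).
For λ=6: (A-λI) row 1 is [12, 24], so an eigenvector is (-2, 1).
General solution: C_1e^(-6t)(1,-1) + C_2e^(6t)(-2,1).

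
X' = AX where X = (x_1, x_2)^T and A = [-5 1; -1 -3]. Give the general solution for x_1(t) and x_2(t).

x_1(t) = -C_1e^(-4t) - C_2te^(-4t) - C_2e^(-4t), x_2(t) = -C_1e^(-4t) - C_2te^(-4t) - 2C_2e^(-4t)

Coefficient matrix A = [[-5, 1], [-1, -3]].
Characteristic polynomial det(A - λI) = λ^2 + 8λ + 16 = 0.
Single eigenvalue λ = -4 with algebraic multiplicity 2.
Eigenvector v = (-1,-1); generalized eigenvector w with (A-λI)w=v is (-1,-2).
General solution: e^(-4t)[C_1·v + C_2·(t·v + w)].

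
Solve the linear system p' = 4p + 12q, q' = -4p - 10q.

Coefficient matrix A = [[4, 12], [-4, -10]].
Characteristic polynomial det(A - λI) = λ^2 + 6λ + 8 = 0.
Eigenvalues λ = -4, -2.
For λ=-4: (A-λI) row 1 is [8, 12], so an eigenvector is (3, -2).
For λ=-2: (A-λI) row 1 is [6, 12], so an eigenvector is (-2, 1).
General solution: C_1e^(-4t)(3,-2) + C_2e^(-2t)(-2,1).

p(t) = 3C_1e^(-4t) - 2C_2e^(-2t), q(t) = -2C_1e^(-4t) + C_2e^(-2t)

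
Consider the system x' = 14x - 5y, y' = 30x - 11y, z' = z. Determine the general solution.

Coefficient matrix A = [[14, -5, 0], [30, -11, 0], [0, 0, 1]].
det(A - λI) = 0 gives eigenvalues λ = -1, 4, 1.
For λ=-1: eigenvector (1,3,0).
For λ=4: eigenvector (1,2,0).
For λ=1: eigenvector (0,0,1).
General solution: K_1e^(-t)(1,3,0) + K_2e^(4t)(1,2,0) + K_3e^(t)(0,0,1).

x(t) = K_1e^(-t) + K_2e^(4t), y(t) = 3K_1e^(-t) + 2K_2e^(4t), z(t) = K_3e^(t)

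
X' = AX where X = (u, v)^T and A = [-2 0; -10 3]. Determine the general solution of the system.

Coefficient matrix A = [[-2, 0], [-10, 3]].
Characteristic polynomial det(A - λI) = λ^2 - λ - 6 = 0.
Eigenvalues λ = 3, -2.
For λ=3: (A-λI) row 1 is [-5, 0], so an eigenvector is (0, 1).
For λ=-2: (A-λI) row 2 is [-10, 5], so an eigenvector is (1, 2).
General solution: C_1e^(3t)(0,1) + C_2e^(-2t)(1,2).

u(t) = C_2e^(-2t), v(t) = C_1e^(3t) + 2C_2e^(-2t)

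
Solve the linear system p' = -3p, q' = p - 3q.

p(t) = C_2e^(-3t), q(t) = C_1e^(-3t) + C_2te^(-3t) + 3C_2e^(-3t)

Coefficient matrix A = [[-3, 0], [1, -3]].
Characteristic polynomial det(A - λI) = λ^2 + 6λ + 9 = 0.
Single eigenvalue λ = -3 with algebraic multiplicity 2.
Eigenvector v = (0,1); generalized eigenvector w with (A-λI)w=v is (1,3).
General solution: e^(-3t)[C_1·v + C_2·(t·v + w)].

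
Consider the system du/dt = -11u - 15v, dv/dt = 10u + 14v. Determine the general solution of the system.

u(t) = -C_1e^(4t) + 3C_2e^(-t), v(t) = C_1e^(4t) - 2C_2e^(-t)

Coefficient matrix A = [[-11, -15], [10, 14]].
Characteristic polynomial det(A - λI) = λ^2 - 3λ - 4 = 0.
Eigenvalues λ = 4, -1.
For λ=4: (A-λI) row 1 is [-15, -15], so an eigenvector is (-1, 1).
For λ=-1: (A-λI) row 1 is [-10, -15], so an eigenvector is (3, -2).
General solution: C_1e^(4t)(-1,1) + C_2e^(-t)(3,-2).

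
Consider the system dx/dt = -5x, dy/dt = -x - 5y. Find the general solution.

x(t) = K_2e^(-5t), y(t) = -K_1e^(-5t) - K_2te^(-5t)

Coefficient matrix A = [[-5, 0], [-1, -5]].
Characteristic polynomial det(A - λI) = λ^2 + 10λ + 25 = 0.
Single eigenvalue λ = -5 with algebraic multiplicity 2.
Eigenvector v = (0,-1); generalized eigenvector w with (A-λI)w=v is (1,0).
General solution: e^(-5t)[K_1·v + K_2·(t·v + w)].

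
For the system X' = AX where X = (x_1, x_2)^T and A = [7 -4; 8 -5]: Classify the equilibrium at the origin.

saddle

A = [[7,-4],[8,-5]]; det(A-λI) = λ^2 - 2λ - 3.
λ = 3, -1: opposite signs.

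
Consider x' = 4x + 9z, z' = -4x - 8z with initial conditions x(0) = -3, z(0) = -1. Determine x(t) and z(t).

Coefficient matrix A = [[4, 9], [-4, -8]].
Characteristic polynomial det(A - λI) = λ^2 + 4λ + 4 = 0.
Single eigenvalue λ = -2 with algebraic multiplicity 2.
Eigenvector v = (3,-2); generalized eigenvector w with (A-λI)w=v is (2,-1).
General solution: e^(-2t)[C_1·v + C_2·(t·v + w)].
Applying x(0)=-3, z(0)=-1 gives C_1=5, C_2=-9.

x(t) = -27te^(-2t) - 3e^(-2t), z(t) = 18te^(-2t) - e^(-2t)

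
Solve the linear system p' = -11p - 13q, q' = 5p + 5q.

p(t) = 3c_1e^(-3t)sin(t) - 2c_1e^(-3t)cos(t) - 2c_2e^(-3t)sin(t) - 3c_2e^(-3t)cos(t), q(t) = -2c_1e^(-3t)sin(t) + c_1e^(-3t)cos(t) + c_2e^(-3t)sin(t) + 2c_2e^(-3t)cos(t)

Coefficient matrix A = [[-11, -13], [5, 5]].
Characteristic polynomial det(A - λI) = λ^2 + 6λ + 10 = 0.
Eigenvalues λ = -3 ± i (complex conjugate pair).
For λ=-3+i: an eigenvector is (-2,1) - i(3,-2) = (-2 - 3i, 1 + 2i).
A real fundamental pair from Re and Im of e^((-3+i)t)v: X_1 = e^(-3t)(cos(t)·(-2,1) + sin(t)·(3,-2)), X_2 = e^(-3t)(sin(t)·(-2,1) - cos(t)·(3,-2)).
General solution: c_1X_1 + c_2X_2.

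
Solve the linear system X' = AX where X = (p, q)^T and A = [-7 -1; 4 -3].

Coefficient matrix A = [[-7, -1], [4, -3]].
Characteristic polynomial det(A - λI) = λ^2 + 10λ + 25 = 0.
Single eigenvalue λ = -5 with algebraic multiplicity 2.
Eigenvector v = (-1,2); generalized eigenvector w with (A-λI)w=v is (0,1).
General solution: e^(-5t)[c_1·v + c_2·(t·v + w)].

p(t) = -c_1e^(-5t) - c_2te^(-5t), q(t) = 2c_1e^(-5t) + 2c_2te^(-5t) + c_2e^(-5t)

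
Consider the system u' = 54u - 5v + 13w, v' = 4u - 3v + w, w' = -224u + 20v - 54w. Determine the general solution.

Coefficient matrix A = [[54, -5, 13], [4, -3, 1], [-224, 20, -54]].
det(A - λI) = 0 gives eigenvalues λ = 2, -3, -2.
For λ=2: eigenvector (1,0,-4).
For λ=-3: eigenvector (1,1,-4).
For λ=-2: eigenvector (-2,1,9).
General solution: K_1e^(2t)(1,0,-4) + K_2e^(-3t)(1,1,-4) + K_3e^(-2t)(-2,1,9).

u(t) = K_1e^(2t) + K_2e^(-3t) - 2K_3e^(-2t), v(t) = K_2e^(-3t) + K_3e^(-2t), w(t) = -4K_1e^(2t) - 4K_2e^(-3t) + 9K_3e^(-2t)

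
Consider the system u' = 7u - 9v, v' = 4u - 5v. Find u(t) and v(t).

Coefficient matrix A = [[7, -9], [4, -5]].
Characteristic polynomial det(A - λI) = λ^2 - 2λ + 1 = 0.
Single eigenvalue λ = 1 with algebraic multiplicity 2.
Eigenvector v = (-3,-2); generalized eigenvector w with (A-λI)w=v is (1,1).
General solution: e^(t)[C_1·v + C_2·(t·v + w)].

u(t) = -3C_1e^(t) - 3C_2te^(t) + C_2e^(t), v(t) = -2C_1e^(t) - 2C_2te^(t) + C_2e^(t)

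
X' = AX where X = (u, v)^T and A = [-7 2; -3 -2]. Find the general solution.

u(t) = -C_1e^(-5t) - 2C_2e^(-4t), v(t) = -C_1e^(-5t) - 3C_2e^(-4t)

Coefficient matrix A = [[-7, 2], [-3, -2]].
Characteristic polynomial det(A - λI) = λ^2 + 9λ + 20 = 0.
Eigenvalues λ = -5, -4.
For λ=-5: (A-λI) row 1 is [-2, 2], so an eigenvector is (-1, -1).
For λ=-4: (A-λI) row 1 is [-3, 2], so an eigenvector is (-2, -3).
General solution: C_1e^(-5t)(-1,-1) + C_2e^(-4t)(-2,-3).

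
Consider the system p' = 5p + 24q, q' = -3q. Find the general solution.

Coefficient matrix A = [[5, 24], [0, -3]].
Characteristic polynomial det(A - λI) = λ^2 - 2λ - 15 = 0.
Eigenvalues λ = 5, -3.
For λ=5: (A-λI) row 1 is [0, 24], so an eigenvector is (1, 0).
For λ=-3: (A-λI) row 1 is [8, 24], so an eigenvector is (3, -1).
General solution: C_1e^(5t)(1,0) + C_2e^(-3t)(3,-1).

p(t) = C_1e^(5t) + 3C_2e^(-3t), q(t) = -C_2e^(-3t)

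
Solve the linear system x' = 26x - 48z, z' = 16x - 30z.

Coefficient matrix A = [[26, -48], [16, -30]].
Characteristic polynomial det(A - λI) = λ^2 + 4λ - 12 = 0.
Eigenvalues λ = 2, -6.
For λ=2: (A-λI) row 1 is [24, -48], so an eigenvector is (2, 1).
For λ=-6: (A-λI) row 1 is [32, -48], so an eigenvector is (3, 2).
General solution: K_1e^(2t)(2,1) + K_2e^(-6t)(3,2).

x(t) = 2K_1e^(2t) + 3K_2e^(-6t), z(t) = K_1e^(2t) + 2K_2e^(-6t)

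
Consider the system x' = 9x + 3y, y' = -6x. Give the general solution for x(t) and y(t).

Coefficient matrix A = [[9, 3], [-6, 0]].
Characteristic polynomial det(A - λI) = λ^2 - 9λ + 18 = 0.
Eigenvalues λ = 6, 3.
For λ=6: (A-λI) row 1 is [3, 3], so an eigenvector is (-1, 1).
For λ=3: (A-λI) row 1 is [6, 3], so an eigenvector is (1, -2).
General solution: C_1e^(6t)(-1,1) + C_2e^(3t)(1,-2).

x(t) = -C_1e^(6t) + C_2e^(3t), y(t) = C_1e^(6t) - 2C_2e^(3t)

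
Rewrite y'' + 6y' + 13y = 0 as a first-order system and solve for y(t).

Let x_1 = y, x_2 = y'. Then x_1' = x_2 and x_2' = -13x_1 - 6x_2.
A = [[0,1],[-13,-6]]; det(A-λI) = λ^2 + 6λ + 13.
Eigenvalues λ = -3 ± 2i.

y(t) = C_1e^(-3t)cos(2t) + C_2e^(-3t)sin(2t)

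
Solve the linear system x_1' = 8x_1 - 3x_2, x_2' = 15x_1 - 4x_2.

x_1(t) = K_1e^(2t)sin(3t) - K_2e^(2t)cos(3t), x_2(t) = 2K_1e^(2t)sin(3t) - K_1e^(2t)cos(3t) - K_2e^(2t)sin(3t) - 2K_2e^(2t)cos(3t)

Coefficient matrix A = [[8, -3], [15, -4]].
Characteristic polynomial det(A - λI) = λ^2 - 4λ + 13 = 0.
Eigenvalues λ = 2 ± 3i (complex conjugate pair).
For λ=2+3i: an eigenvector is (0,-1) - i(1,2) = (0 - i, -1 - 2i).
A real fundamental pair from Re and Im of e^((2+3i)t)v: X_1 = e^(2t)(cos(3t)·(0,-1) + sin(3t)·(1,2)), X_2 = e^(2t)(sin(3t)·(0,-1) - cos(3t)·(1,2)).
General solution: K_1X_1 + K_2X_2.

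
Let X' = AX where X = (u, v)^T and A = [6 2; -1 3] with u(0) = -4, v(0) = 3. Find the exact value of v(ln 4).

1536

A = [[6,2],[-1,3]]; eigenvalues λ = 5, 4.
Eigenvectors: (-2,1) for λ=5, (1,-1) for λ=4.
From the initial condition, c_1 = 1, c_2 = -2.
v(ln 4) = (1)(4^5)(1) + (-2)(4^4)(-1) = 1536.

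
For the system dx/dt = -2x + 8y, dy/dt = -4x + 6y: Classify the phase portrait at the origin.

unstable spiral

A = [[-2,8],[-4,6]]; det(A-λI) = λ^2 - 4λ + 20.
λ = 2 ± 4i: positive real part.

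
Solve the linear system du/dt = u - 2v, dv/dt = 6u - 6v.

Coefficient matrix A = [[1, -2], [6, -6]].
Characteristic polynomial det(A - λI) = λ^2 + 5λ + 6 = 0.
Eigenvalues λ = -3, -2.
For λ=-3: (A-λI) row 1 is [4, -2], so an eigenvector is (-1, -2).
For λ=-2: (A-λI) row 1 is [3, -2], so an eigenvector is (-2, -3).
General solution: c_1e^(-3t)(-1,-2) + c_2e^(-2t)(-2,-3).

u(t) = -c_1e^(-3t) - 2c_2e^(-2t), v(t) = -2c_1e^(-3t) - 3c_2e^(-2t)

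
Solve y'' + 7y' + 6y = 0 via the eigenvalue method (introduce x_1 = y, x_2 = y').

Let x_1 = y, x_2 = y'. Then x_1' = x_2 and x_2' = -6x_1 - 7x_2.
A = [[0,1],[-6,-7]]; det(A-λI) = λ^2 + 7λ + 6.
Eigenvalues λ = -1, -6 with eigenvectors (1,-1), (1,-6).

y(t) = C_1e^(-t) + C_2e^(-6t)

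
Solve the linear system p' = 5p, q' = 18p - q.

p(t) = -K_1e^(5t), q(t) = -3K_1e^(5t) + K_2e^(-t)

Coefficient matrix A = [[5, 0], [18, -1]].
Characteristic polynomial det(A - λI) = λ^2 - 4λ - 5 = 0.
Eigenvalues λ = 5, -1.
For λ=5: (A-λI) row 2 is [18, -6], so an eigenvector is (-1, -3).
For λ=-1: (A-λI) row 1 is [6, 0], so an eigenvector is (0, 1).
General solution: K_1e^(5t)(-1,-3) + K_2e^(-t)(0,1).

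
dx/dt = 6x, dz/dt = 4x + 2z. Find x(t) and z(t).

x(t) = -C_1e^(6t), z(t) = -C_1e^(6t) + C_2e^(2t)

Coefficient matrix A = [[6, 0], [4, 2]].
Characteristic polynomial det(A - λI) = λ^2 - 8λ + 12 = 0.
Eigenvalues λ = 6, 2.
For λ=6: (A-λI) row 2 is [4, -4], so an eigenvector is (-1, -1).
For λ=2: (A-λI) row 1 is [4, 0], so an eigenvector is (0, 1).
General solution: C_1e^(6t)(-1,-1) + C_2e^(2t)(0,1).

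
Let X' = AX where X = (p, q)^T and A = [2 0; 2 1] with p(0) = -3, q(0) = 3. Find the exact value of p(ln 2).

A = [[2,0],[2,1]]; eigenvalues λ = 1, 2.
Eigenvectors: (0,1) for λ=1, (1,2) for λ=2.
From the initial condition, c_1 = 9, c_2 = -3.
p(ln 2) = (9)(2^1)(0) + (-3)(2^2)(1) = -12.

-12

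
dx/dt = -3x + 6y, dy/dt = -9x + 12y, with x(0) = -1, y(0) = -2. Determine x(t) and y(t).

Coefficient matrix A = [[-3, 6], [-9, 12]].
Characteristic polynomial det(A - λI) = λ^2 - 9λ + 18 = 0.
Eigenvalues λ = 3, 6.
For λ=3: (A-λI) row 1 is [-6, 6], so an eigenvector is (1, 1).
For λ=6: (A-λI) row 1 is [-9, 6], so an eigenvector is (2, 3).
General solution: K_1e^(3t)(1,1) + K_2e^(6t)(2,3).
Applying x(0)=-1, y(0)=-2 gives K_1=1, K_2=-1.

x(t) = -2e^(6t) + e^(3t), y(t) = -3e^(6t) + e^(3t)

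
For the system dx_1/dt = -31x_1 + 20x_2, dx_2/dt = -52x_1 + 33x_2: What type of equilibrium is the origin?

A = [[-31,20],[-52,33]]; det(A-λI) = λ^2 - 2λ + 17.
λ = 1 ± 4i: positive real part.

unstable spiral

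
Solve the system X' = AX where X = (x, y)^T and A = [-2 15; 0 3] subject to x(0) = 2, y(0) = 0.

x(t) = 2e^(-2t), y(t) = 0

Coefficient matrix A = [[-2, 15], [0, 3]].
Characteristic polynomial det(A - λI) = λ^2 - λ - 6 = 0.
Eigenvalues λ = 3, -2.
For λ=3: (A-λI) row 1 is [-5, 15], so an eigenvector is (3, 1).
For λ=-2: (A-λI) row 1 is [0, 15], so an eigenvector is (1, 0).
General solution: K_1e^(3t)(3,1) + K_2e^(-2t)(1,0).
Applying x(0)=2, y(0)=0 gives K_1=0, K_2=2.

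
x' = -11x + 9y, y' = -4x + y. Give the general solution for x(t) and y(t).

Coefficient matrix A = [[-11, 9], [-4, 1]].
Characteristic polynomial det(A - λI) = λ^2 + 10λ + 25 = 0.
Single eigenvalue λ = -5 with algebraic multiplicity 2.
Eigenvector v = (3,2); generalized eigenvector w with (A-λI)w=v is (1,1).
General solution: e^(-5t)[c_1·v + c_2·(t·v + w)].

x(t) = 3c_1e^(-5t) + 3c_2te^(-5t) + c_2e^(-5t), y(t) = 2c_1e^(-5t) + 2c_2te^(-5t) + c_2e^(-5t)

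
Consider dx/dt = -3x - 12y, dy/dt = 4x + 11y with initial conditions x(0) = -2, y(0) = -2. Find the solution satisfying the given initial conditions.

Coefficient matrix A = [[-3, -12], [4, 11]].
Characteristic polynomial det(A - λI) = λ^2 - 8λ + 15 = 0.
Eigenvalues λ = 3, 5.
For λ=3: (A-λI) row 1 is [-6, -12], so an eigenvector is (2, -1).
For λ=5: (A-λI) row 1 is [-8, -12], so an eigenvector is (-3, 2).
General solution: K_1e^(3t)(2,-1) + K_2e^(5t)(-3,2).
Applying x(0)=-2, y(0)=-2 gives K_1=-10, K_2=-6.

x(t) = 18e^(5t) - 20e^(3t), y(t) = -12e^(5t) + 10e^(3t)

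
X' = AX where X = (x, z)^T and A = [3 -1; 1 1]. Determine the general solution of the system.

x(t) = K_1e^(2t) + K_2te^(2t) - 2K_2e^(2t), z(t) = K_1e^(2t) + K_2te^(2t) - 3K_2e^(2t)

Coefficient matrix A = [[3, -1], [1, 1]].
Characteristic polynomial det(A - λI) = λ^2 - 4λ + 4 = 0.
Single eigenvalue λ = 2 with algebraic multiplicity 2.
Eigenvector v = (1,1); generalized eigenvector w with (A-λI)w=v is (-2,-3).
General solution: e^(2t)[K_1·v + K_2·(t·v + w)].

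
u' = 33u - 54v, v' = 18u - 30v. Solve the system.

Coefficient matrix A = [[33, -54], [18, -30]].
Characteristic polynomial det(A - λI) = λ^2 - 3λ - 18 = 0.
Eigenvalues λ = 6, -3.
For λ=6: (A-λI) row 1 is [27, -54], so an eigenvector is (-2, -1).
For λ=-3: (A-λI) row 1 is [36, -54], so an eigenvector is (-3, -2).
General solution: K_1e^(6t)(-2,-1) + K_2e^(-3t)(-3,-2).

u(t) = -2K_1e^(6t) - 3K_2e^(-3t), v(t) = -K_1e^(6t) - 2K_2e^(-3t)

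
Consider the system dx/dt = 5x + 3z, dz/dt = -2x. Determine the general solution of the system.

Coefficient matrix A = [[5, 3], [-2, 0]].
Characteristic polynomial det(A - λI) = λ^2 - 5λ + 6 = 0.
Eigenvalues λ = 3, 2.
For λ=3: (A-λI) row 1 is [2, 3], so an eigenvector is (3, -2).
For λ=2: (A-λI) row 1 is [3, 3], so an eigenvector is (1, -1).
General solution: K_1e^(3t)(3,-2) + K_2e^(2t)(1,-1).

x(t) = 3K_1e^(3t) + K_2e^(2t), z(t) = -2K_1e^(3t) - K_2e^(2t)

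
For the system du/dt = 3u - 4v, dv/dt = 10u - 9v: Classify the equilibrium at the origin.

stable spiral

A = [[3,-4],[10,-9]]; det(A-λI) = λ^2 + 6λ + 13.
λ = -3 ± 2i: negative real part.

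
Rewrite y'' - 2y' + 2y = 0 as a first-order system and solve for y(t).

Let x_1 = y, x_2 = y'. Then x_1' = x_2 and x_2' = -2x_1 + 2x_2.
A = [[0,1],[-2,2]]; det(A-λI) = λ^2 - 2λ + 2.
Eigenvalues λ = 1 ± i.

y(t) = K_1e^(t)cos(t) + K_2e^(t)sin(t)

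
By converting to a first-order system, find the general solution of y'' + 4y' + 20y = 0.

Let x_1 = y, x_2 = y'. Then x_1' = x_2 and x_2' = -20x_1 - 4x_2.
A = [[0,1],[-20,-4]]; det(A-λI) = λ^2 + 4λ + 20.
Eigenvalues λ = -2 ± 4i.

y(t) = C_1e^(-2t)cos(4t) + C_2e^(-2t)sin(4t)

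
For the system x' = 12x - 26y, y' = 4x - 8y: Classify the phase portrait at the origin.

unstable spiral

A = [[12,-26],[4,-8]]; det(A-λI) = λ^2 - 4λ + 8.
λ = 2 ± 2i: positive real part.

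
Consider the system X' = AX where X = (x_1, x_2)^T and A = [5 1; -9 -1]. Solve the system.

x_1(t) = c_1e^(2t) + c_2te^(2t), x_2(t) = -3c_1e^(2t) - 3c_2te^(2t) + c_2e^(2t)

Coefficient matrix A = [[5, 1], [-9, -1]].
Characteristic polynomial det(A - λI) = λ^2 - 4λ + 4 = 0.
Single eigenvalue λ = 2 with algebraic multiplicity 2.
Eigenvector v = (1,-3); generalized eigenvector w with (A-λI)w=v is (0,1).
General solution: e^(2t)[c_1·v + c_2·(t·v + w)].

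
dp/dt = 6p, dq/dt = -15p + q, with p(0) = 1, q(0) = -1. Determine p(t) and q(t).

Coefficient matrix A = [[6, 0], [-15, 1]].
Characteristic polynomial det(A - λI) = λ^2 - 7λ + 6 = 0.
Eigenvalues λ = 1, 6.
For λ=1: (A-λI) row 1 is [5, 0], so an eigenvector is (0, -1).
For λ=6: (A-λI) row 2 is [-15, -5], so an eigenvector is (1, -3).
General solution: c_1e^(t)(0,-1) + c_2e^(6t)(1,-3).
Applying p(0)=1, q(0)=-1 gives c_1=-2, c_2=1.

p(t) = e^(6t), q(t) = -3e^(6t) + 2e^(t)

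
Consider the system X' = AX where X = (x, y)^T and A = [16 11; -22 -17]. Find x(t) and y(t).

x(t) = -c_1e^(5t) + c_2e^(-6t), y(t) = c_1e^(5t) - 2c_2e^(-6t)

Coefficient matrix A = [[16, 11], [-22, -17]].
Characteristic polynomial det(A - λI) = λ^2 + λ - 30 = 0.
Eigenvalues λ = 5, -6.
For λ=5: (A-λI) row 1 is [11, 11], so an eigenvector is (-1, 1).
For λ=-6: (A-λI) row 1 is [22, 11], so an eigenvector is (1, -2).
General solution: c_1e^(5t)(-1,1) + c_2e^(-6t)(1,-2).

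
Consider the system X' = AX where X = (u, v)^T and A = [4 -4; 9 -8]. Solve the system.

u(t) = 2K_1e^(-2t) + 2K_2te^(-2t) - K_2e^(-2t), v(t) = 3K_1e^(-2t) + 3K_2te^(-2t) - 2K_2e^(-2t)

Coefficient matrix A = [[4, -4], [9, -8]].
Characteristic polynomial det(A - λI) = λ^2 + 4λ + 4 = 0.
Single eigenvalue λ = -2 with algebraic multiplicity 2.
Eigenvector v = (2,3); generalized eigenvector w with (A-λI)w=v is (-1,-2).
General solution: e^(-2t)[K_1·v + K_2·(t·v + w)].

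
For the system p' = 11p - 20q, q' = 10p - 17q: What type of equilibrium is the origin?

stable spiral

A = [[11,-20],[10,-17]]; det(A-λI) = λ^2 + 6λ + 13.
λ = -3 ± 2i: negative real part.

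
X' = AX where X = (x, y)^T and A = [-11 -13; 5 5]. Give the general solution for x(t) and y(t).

x(t) = 3K_1e^(-3t)sin(t) - 2K_1e^(-3t)cos(t) - 2K_2e^(-3t)sin(t) - 3K_2e^(-3t)cos(t), y(t) = -2K_1e^(-3t)sin(t) + K_1e^(-3t)cos(t) + K_2e^(-3t)sin(t) + 2K_2e^(-3t)cos(t)

Coefficient matrix A = [[-11, -13], [5, 5]].
Characteristic polynomial det(A - λI) = λ^2 + 6λ + 10 = 0.
Eigenvalues λ = -3 ± i (complex conjugate pair).
For λ=-3+i: an eigenvector is (-2,1) - i(3,-2) = (-2 - 3i, 1 + 2i).
A real fundamental pair from Re and Im of e^((-3+i)t)v: X_1 = e^(-3t)(cos(t)·(-2,1) + sin(t)·(3,-2)), X_2 = e^(-3t)(sin(t)·(-2,1) - cos(t)·(3,-2)).
General solution: K_1X_1 + K_2X_2.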